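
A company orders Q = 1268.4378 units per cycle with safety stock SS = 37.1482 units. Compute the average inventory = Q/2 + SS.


Q/2 = 634.2189
Avg = 634.2189 + 37.1482 = 671.3671

671.3671 units


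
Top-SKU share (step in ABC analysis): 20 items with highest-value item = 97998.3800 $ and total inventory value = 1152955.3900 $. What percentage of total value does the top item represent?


Top item = 97998.3800
Total = 1152955.3900
Percentage = 97998.3800 / 1152955.3900 * 100 = 8.4998

8.4998%


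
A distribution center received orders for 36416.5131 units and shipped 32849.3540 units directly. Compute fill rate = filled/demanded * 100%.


FR = 32849.3540 / 36416.5131 * 100 = 90.2046

90.2046%


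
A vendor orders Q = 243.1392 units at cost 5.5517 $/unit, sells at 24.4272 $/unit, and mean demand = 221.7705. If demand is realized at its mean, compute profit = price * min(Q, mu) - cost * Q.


Sales at mu = min(243.1392, 221.7705) = 221.7705
Revenue = 24.4272 * 221.7705 = 5417.2324
Total cost = 5.5517 * 243.1392 = 1349.8359
Profit = 5417.2324 - 1349.8359 = 4067.3965

4067.3965 $


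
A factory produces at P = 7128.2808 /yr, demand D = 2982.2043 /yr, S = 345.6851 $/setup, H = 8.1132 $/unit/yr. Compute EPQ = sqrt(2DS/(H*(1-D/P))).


1 - D/P = 1 - 0.4184 = 0.5816
H*(1-D/P) = 4.7189
2DS = 2061807.1833
EPQ = sqrt(436921.4382) = 661.0003

661.0003 units


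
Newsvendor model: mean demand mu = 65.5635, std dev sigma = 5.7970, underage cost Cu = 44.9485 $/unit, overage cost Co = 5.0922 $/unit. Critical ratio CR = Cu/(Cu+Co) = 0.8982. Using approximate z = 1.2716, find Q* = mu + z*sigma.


CR = Cu/(Cu+Co) = 44.9485/(44.9485+5.0922) = 0.8982
z = 1.2716
Q* = 65.5635 + 1.2716 * 5.7970 = 72.9350

72.9350 units


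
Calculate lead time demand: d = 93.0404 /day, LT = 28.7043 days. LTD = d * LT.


LTD = 93.0404 * 28.7043 = 2670.6596

2670.6596 units


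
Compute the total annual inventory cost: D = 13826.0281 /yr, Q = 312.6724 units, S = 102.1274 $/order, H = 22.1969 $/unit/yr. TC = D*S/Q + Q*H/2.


Ordering cost = D*S/Q = 4515.9608
Holding cost = Q*H/2 = 3470.1790
TC = 4515.9608 + 3470.1790 = 7986.1398

7986.1398 $/yr


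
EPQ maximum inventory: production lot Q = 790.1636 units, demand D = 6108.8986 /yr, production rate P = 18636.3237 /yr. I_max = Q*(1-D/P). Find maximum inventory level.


D/P = 0.3278
1 - D/P = 0.6722
I_max = 790.1636 * 0.6722 = 531.1517

531.1517 units


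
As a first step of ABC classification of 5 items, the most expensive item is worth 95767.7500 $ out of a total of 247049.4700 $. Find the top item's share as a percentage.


Top item = 95767.7500
Total = 247049.4700
Percentage = 95767.7500 / 247049.4700 * 100 = 38.7646

38.7646%


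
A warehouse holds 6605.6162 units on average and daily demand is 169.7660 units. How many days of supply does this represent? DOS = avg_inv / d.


DOS = 6605.6162 / 169.7660 = 38.9101

38.9101 days


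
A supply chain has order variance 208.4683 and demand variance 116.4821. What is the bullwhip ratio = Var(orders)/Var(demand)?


BW = 208.4683 / 116.4821 = 1.7897

1.7897


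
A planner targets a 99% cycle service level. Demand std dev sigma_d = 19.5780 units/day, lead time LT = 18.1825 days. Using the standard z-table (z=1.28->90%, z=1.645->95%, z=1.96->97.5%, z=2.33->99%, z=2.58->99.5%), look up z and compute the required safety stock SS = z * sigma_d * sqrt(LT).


From the table, SL = 99% corresponds to z = 2.33
sqrt(LT) = sqrt(18.1825) = 4.2641
SS = 2.33 * 19.5780 * 4.2641 = 194.5141

194.5141 units


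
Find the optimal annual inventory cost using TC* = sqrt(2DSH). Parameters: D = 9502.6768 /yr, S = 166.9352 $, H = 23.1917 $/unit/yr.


2*D*S*H = 73579437.0007
TC* = sqrt(73579437.0007) = 8577.8457

8577.8457 $/yr


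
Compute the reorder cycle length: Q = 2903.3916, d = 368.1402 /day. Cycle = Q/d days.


Cycle = 2903.3916 / 368.1402 = 7.8866

7.8866 days


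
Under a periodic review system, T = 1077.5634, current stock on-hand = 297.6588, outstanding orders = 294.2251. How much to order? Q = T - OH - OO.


Inventory position = OH + OO = 297.6588 + 294.2251 = 591.8839
Q = 1077.5634 - 591.8839 = 485.6795

485.6795 units


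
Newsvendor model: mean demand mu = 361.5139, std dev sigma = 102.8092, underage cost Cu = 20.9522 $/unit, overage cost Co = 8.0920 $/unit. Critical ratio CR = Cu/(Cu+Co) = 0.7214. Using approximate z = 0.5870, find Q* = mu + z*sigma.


CR = Cu/(Cu+Co) = 20.9522/(20.9522+8.0920) = 0.7214
z = 0.5870
Q* = 361.5139 + 0.5870 * 102.8092 = 421.8629

421.8629 units


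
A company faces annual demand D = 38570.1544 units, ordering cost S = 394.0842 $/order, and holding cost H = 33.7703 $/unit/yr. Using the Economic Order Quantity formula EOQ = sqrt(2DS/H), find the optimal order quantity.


2*D*S = 2 * 38570.1544 * 394.0842 = 30399776.8812
2*D*S/H = 900192.6806
EOQ = sqrt(900192.6806) = 948.7848

948.7848 units


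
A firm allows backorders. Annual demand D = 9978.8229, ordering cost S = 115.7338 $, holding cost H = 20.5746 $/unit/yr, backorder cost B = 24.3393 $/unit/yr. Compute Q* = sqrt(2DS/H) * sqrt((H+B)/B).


sqrt(2DS/H) = 335.0573
sqrt((H+B)/B) = 1.3584
Q* = 335.0573 * 1.3584 = 455.1509

455.1509 units


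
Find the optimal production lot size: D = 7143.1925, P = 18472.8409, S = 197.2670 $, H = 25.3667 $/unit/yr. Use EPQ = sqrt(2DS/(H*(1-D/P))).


1 - D/P = 1 - 0.3867 = 0.6133
H*(1-D/P) = 15.5577
2DS = 2818232.3098
EPQ = sqrt(181146.5530) = 425.6131

425.6131 units


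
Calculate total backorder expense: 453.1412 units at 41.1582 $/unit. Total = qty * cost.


Total = 453.1412 * 41.1582 = 18650.4761

18650.4761 $


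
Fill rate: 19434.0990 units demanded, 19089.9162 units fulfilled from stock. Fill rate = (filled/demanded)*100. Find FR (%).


FR = 19089.9162 / 19434.0990 * 100 = 98.2290

98.2290%


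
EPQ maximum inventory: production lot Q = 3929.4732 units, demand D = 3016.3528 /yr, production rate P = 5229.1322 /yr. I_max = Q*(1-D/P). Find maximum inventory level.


D/P = 0.5768
1 - D/P = 0.4232
I_max = 3929.4732 * 0.4232 = 1662.8108

1662.8108 units


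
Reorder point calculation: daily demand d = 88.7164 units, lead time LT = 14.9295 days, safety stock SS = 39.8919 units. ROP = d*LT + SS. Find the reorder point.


d*LT = 88.7164 * 14.9295 = 1324.4915
ROP = 1324.4915 + 39.8919 = 1364.3834

1364.3834 units


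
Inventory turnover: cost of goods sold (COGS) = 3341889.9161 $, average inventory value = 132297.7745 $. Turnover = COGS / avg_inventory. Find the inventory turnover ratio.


Turnover = 3341889.9161 / 132297.7745 = 25.2604

25.2604


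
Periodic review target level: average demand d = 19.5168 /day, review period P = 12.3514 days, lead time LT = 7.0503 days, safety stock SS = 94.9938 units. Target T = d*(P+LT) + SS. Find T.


P + LT = 19.4017
d*(P+LT) = 19.5168 * 19.4017 = 378.6591
T = 378.6591 + 94.9938 = 473.6529

473.6529 units


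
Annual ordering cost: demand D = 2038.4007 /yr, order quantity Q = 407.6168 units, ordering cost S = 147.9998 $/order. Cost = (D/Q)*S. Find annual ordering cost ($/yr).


Number of orders = D/Q = 5.0008
Cost = 5.0008 * 147.9998 = 740.1140

740.1140 $/yr


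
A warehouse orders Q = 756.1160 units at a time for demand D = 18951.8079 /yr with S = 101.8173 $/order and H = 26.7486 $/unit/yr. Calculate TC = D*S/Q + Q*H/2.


Ordering cost = D*S/Q = 2552.0184
Holding cost = Q*H/2 = 10112.5222
TC = 2552.0184 + 10112.5222 = 12664.5406

12664.5406 $/yr


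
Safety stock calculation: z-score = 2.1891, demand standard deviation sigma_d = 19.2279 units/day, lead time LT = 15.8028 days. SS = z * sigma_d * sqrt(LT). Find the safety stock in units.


sqrt(LT) = sqrt(15.8028) = 3.9753
SS = 2.1891 * 19.2279 * 3.9753 = 167.3264

167.3264 units


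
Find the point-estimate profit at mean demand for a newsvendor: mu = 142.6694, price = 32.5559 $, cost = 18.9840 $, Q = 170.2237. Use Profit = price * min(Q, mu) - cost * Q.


Sales at mu = min(170.2237, 142.6694) = 142.6694
Revenue = 32.5559 * 142.6694 = 4644.7307
Total cost = 18.9840 * 170.2237 = 3231.5267
Profit = 4644.7307 - 3231.5267 = 1413.2040

1413.2040 $


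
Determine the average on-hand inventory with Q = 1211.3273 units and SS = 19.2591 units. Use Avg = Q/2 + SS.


Q/2 = 605.6636
Avg = 605.6636 + 19.2591 = 624.9227

624.9227 units


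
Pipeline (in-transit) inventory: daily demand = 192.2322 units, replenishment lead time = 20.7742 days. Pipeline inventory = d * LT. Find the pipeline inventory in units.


Pipeline = 192.2322 * 20.7742 = 3993.4702

3993.4702 units


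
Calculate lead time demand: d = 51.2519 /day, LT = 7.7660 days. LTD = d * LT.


LTD = 51.2519 * 7.7660 = 398.0223

398.0223 units


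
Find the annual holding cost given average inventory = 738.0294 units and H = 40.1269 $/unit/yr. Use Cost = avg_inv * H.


Cost = 738.0294 * 40.1269 = 29614.8319

29614.8319 $/yr


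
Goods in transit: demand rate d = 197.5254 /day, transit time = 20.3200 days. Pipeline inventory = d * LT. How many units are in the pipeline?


Pipeline = 197.5254 * 20.3200 = 4013.7161

4013.7161 units


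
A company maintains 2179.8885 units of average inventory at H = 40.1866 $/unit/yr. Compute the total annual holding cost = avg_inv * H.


Cost = 2179.8885 * 40.1866 = 87602.3072

87602.3072 $/yr


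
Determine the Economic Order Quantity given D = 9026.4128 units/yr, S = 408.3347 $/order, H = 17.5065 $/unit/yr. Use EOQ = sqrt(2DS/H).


2*D*S = 2 * 9026.4128 * 408.3347 = 7371595.1255
2*D*S/H = 421077.6069
EOQ = sqrt(421077.6069) = 648.9049

648.9049 units


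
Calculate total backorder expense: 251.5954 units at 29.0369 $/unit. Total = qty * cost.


Total = 251.5954 * 29.0369 = 7305.5505

7305.5505 $


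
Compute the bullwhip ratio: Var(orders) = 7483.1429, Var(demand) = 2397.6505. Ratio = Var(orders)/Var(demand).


BW = 7483.1429 / 2397.6505 = 3.1210

3.1210


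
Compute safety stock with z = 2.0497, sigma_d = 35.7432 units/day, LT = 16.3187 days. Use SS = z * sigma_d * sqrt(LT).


sqrt(LT) = sqrt(16.3187) = 4.0396
SS = 2.0497 * 35.7432 * 4.0396 = 295.9556

295.9556 units


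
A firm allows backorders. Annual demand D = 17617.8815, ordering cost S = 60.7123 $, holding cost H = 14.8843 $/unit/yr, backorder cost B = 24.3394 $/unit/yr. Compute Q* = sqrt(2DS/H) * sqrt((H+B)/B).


sqrt(2DS/H) = 379.1106
sqrt((H+B)/B) = 1.2695
Q* = 379.1106 * 1.2695 = 481.2662

481.2662 units


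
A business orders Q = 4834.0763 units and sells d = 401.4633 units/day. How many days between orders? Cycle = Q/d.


Cycle = 4834.0763 / 401.4633 = 12.0411

12.0411 days


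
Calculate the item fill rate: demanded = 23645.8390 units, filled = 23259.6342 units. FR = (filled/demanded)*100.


FR = 23259.6342 / 23645.8390 * 100 = 98.3667

98.3667%


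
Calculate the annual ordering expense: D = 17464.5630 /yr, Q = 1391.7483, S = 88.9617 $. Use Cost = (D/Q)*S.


Number of orders = D/Q = 12.5487
Cost = 12.5487 * 88.9617 = 1116.3493

1116.3493 $/yr


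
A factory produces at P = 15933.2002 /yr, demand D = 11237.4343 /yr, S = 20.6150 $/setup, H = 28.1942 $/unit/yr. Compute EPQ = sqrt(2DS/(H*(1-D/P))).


1 - D/P = 1 - 0.7053 = 0.2947
H*(1-D/P) = 8.3093
2DS = 463319.4162
EPQ = sqrt(55759.2983) = 236.1341

236.1341 units


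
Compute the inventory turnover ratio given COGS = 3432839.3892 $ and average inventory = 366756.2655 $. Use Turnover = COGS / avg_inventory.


Turnover = 3432839.3892 / 366756.2655 = 9.3600

9.3600


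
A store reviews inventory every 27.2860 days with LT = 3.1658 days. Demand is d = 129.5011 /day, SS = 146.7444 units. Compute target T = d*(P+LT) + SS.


P + LT = 30.4518
d*(P+LT) = 129.5011 * 30.4518 = 3943.5416
T = 3943.5416 + 146.7444 = 4090.2860

4090.2860 units


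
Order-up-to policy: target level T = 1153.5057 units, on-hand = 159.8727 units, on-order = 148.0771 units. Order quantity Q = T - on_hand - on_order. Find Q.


Inventory position = OH + OO = 159.8727 + 148.0771 = 307.9498
Q = 1153.5057 - 307.9498 = 845.5559

845.5559 units


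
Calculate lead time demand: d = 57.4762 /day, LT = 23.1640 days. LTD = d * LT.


LTD = 57.4762 * 23.1640 = 1331.3787

1331.3787 units


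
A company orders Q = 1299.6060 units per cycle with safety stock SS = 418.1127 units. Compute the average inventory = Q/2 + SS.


Q/2 = 649.8030
Avg = 649.8030 + 418.1127 = 1067.9157

1067.9157 units


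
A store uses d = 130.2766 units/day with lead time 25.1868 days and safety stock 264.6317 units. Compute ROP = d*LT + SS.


d*LT = 130.2766 * 25.1868 = 3281.2507
ROP = 3281.2507 + 264.6317 = 3545.8824

3545.8824 units


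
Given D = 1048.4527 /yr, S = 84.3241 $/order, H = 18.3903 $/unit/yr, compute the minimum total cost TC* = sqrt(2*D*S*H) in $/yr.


2*D*S*H = 3251766.6051
TC* = sqrt(3251766.6051) = 1803.2655

1803.2655 $/yr


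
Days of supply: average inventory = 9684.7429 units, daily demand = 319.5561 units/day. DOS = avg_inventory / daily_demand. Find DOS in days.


DOS = 9684.7429 / 319.5561 = 30.3069

30.3069 days


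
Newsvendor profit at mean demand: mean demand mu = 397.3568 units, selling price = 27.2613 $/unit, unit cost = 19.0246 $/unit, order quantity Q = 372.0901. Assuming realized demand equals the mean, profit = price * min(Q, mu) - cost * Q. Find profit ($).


Sales at mu = min(372.0901, 397.3568) = 372.0901
Revenue = 27.2613 * 372.0901 = 10143.6598
Total cost = 19.0246 * 372.0901 = 7078.8653
Profit = 10143.6598 - 7078.8653 = 3064.7945

3064.7945 $


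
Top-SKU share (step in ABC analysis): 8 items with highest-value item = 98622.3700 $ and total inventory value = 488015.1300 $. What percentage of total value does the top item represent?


Top item = 98622.3700
Total = 488015.1300
Percentage = 98622.3700 / 488015.1300 * 100 = 20.2089

20.2089%


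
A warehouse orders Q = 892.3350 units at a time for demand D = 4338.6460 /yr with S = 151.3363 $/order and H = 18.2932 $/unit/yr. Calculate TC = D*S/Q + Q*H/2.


Ordering cost = D*S/Q = 735.8163
Holding cost = Q*H/2 = 8161.8313
TC = 735.8163 + 8161.8313 = 8897.6476

8897.6476 $/yr


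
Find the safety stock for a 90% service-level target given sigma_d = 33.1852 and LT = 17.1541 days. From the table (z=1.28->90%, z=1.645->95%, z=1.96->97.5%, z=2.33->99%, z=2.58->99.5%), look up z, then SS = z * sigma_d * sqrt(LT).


From the table, SL = 90% corresponds to z = 1.28
sqrt(LT) = sqrt(17.1541) = 4.1418
SS = 1.28 * 33.1852 * 4.1418 = 175.9294

175.9294 units


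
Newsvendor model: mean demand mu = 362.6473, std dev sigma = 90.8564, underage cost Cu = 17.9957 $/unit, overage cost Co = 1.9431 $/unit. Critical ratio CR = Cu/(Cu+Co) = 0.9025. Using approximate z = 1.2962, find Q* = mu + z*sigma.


CR = Cu/(Cu+Co) = 17.9957/(17.9957+1.9431) = 0.9025
z = 1.2962
Q* = 362.6473 + 1.2962 * 90.8564 = 480.4154

480.4154 units


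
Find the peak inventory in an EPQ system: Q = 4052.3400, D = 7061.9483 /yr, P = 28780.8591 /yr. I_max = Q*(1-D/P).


D/P = 0.2454
1 - D/P = 0.7546
I_max = 4052.3400 * 0.7546 = 3058.0189

3058.0189 units


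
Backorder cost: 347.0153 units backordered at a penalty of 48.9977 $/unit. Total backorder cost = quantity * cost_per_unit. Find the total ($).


Total = 347.0153 * 48.9977 = 17002.9516

17002.9516 $


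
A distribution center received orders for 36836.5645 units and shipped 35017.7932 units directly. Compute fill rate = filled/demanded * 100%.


FR = 35017.7932 / 36836.5645 * 100 = 95.0626

95.0626%


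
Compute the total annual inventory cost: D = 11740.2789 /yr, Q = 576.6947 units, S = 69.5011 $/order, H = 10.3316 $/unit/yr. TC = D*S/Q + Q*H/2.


Ordering cost = D*S/Q = 1414.8947
Holding cost = Q*H/2 = 2979.0895
TC = 1414.8947 + 2979.0895 = 4393.9842

4393.9842 $/yr


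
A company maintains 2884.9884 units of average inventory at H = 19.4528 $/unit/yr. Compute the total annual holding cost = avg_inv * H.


Cost = 2884.9884 * 19.4528 = 56121.1023

56121.1023 $/yr


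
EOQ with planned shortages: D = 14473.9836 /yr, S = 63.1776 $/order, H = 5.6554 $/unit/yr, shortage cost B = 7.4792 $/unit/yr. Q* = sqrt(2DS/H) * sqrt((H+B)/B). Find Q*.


sqrt(2DS/H) = 568.6682
sqrt((H+B)/B) = 1.3252
Q* = 568.6682 * 1.3252 = 753.5981

753.5981 units


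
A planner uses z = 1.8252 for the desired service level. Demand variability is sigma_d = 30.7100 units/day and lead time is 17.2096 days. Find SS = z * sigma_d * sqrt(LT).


sqrt(LT) = sqrt(17.2096) = 4.1484
SS = 1.8252 * 30.7100 * 4.1484 = 232.5282

232.5282 units


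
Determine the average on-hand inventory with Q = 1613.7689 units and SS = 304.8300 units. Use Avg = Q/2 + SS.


Q/2 = 806.8845
Avg = 806.8845 + 304.8300 = 1111.7144

1111.7144 units


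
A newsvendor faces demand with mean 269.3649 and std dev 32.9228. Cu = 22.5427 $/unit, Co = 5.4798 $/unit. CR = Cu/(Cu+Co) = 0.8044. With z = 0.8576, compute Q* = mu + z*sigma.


CR = Cu/(Cu+Co) = 22.5427/(22.5427+5.4798) = 0.8044
z = 0.8576
Q* = 269.3649 + 0.8576 * 32.9228 = 297.5995

297.5995 units


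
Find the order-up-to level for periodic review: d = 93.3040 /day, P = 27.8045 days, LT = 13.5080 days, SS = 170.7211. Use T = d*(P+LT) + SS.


P + LT = 41.3125
d*(P+LT) = 93.3040 * 41.3125 = 3854.6215
T = 3854.6215 + 170.7211 = 4025.3426

4025.3426 units


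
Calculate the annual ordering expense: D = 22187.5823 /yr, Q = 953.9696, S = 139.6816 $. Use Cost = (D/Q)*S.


Number of orders = D/Q = 23.2582
Cost = 23.2582 * 139.6816 = 3248.7377

3248.7377 $/yr


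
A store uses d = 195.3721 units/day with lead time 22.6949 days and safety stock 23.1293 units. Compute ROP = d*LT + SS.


d*LT = 195.3721 * 22.6949 = 4433.9503
ROP = 4433.9503 + 23.1293 = 4457.0796

4457.0796 units


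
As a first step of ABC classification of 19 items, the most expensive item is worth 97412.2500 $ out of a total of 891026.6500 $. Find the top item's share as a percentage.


Top item = 97412.2500
Total = 891026.6500
Percentage = 97412.2500 / 891026.6500 * 100 = 10.9326

10.9326%


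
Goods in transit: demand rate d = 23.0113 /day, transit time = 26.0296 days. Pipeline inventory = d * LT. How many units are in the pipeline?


Pipeline = 23.0113 * 26.0296 = 598.9749

598.9749 units


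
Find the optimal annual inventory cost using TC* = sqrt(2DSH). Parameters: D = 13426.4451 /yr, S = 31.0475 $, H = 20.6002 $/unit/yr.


2*D*S*H = 17174697.9778
TC* = sqrt(17174697.9778) = 4144.2367

4144.2367 $/yr


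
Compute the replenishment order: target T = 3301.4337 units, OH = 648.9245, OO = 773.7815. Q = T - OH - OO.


Inventory position = OH + OO = 648.9245 + 773.7815 = 1422.7060
Q = 3301.4337 - 1422.7060 = 1878.7277

1878.7277 units


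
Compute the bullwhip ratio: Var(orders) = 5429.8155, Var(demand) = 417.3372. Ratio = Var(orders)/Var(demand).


BW = 5429.8155 / 417.3372 = 13.0106

13.0106


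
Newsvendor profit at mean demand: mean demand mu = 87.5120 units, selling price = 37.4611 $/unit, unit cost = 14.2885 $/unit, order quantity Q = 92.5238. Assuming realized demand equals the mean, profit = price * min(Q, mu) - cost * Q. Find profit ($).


Sales at mu = min(92.5238, 87.5120) = 87.5120
Revenue = 37.4611 * 87.5120 = 3278.2958
Total cost = 14.2885 * 92.5238 = 1322.0263
Profit = 3278.2958 - 1322.0263 = 1956.2695

1956.2695 $


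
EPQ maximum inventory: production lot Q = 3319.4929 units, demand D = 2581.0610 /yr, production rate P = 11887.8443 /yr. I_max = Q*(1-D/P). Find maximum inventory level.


D/P = 0.2171
1 - D/P = 0.7829
I_max = 3319.4929 * 0.7829 = 2598.7724

2598.7724 units


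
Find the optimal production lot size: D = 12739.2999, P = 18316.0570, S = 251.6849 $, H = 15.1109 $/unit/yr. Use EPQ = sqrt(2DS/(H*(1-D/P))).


1 - D/P = 1 - 0.6955 = 0.3045
H*(1-D/P) = 4.6009
2DS = 6412578.8428
EPQ = sqrt(1393774.9148) = 1180.5824

1180.5824 units


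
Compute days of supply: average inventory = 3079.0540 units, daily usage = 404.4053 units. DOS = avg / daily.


DOS = 3079.0540 / 404.4053 = 7.6138

7.6138 days


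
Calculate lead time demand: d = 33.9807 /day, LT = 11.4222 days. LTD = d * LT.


LTD = 33.9807 * 11.4222 = 388.1344

388.1344 units


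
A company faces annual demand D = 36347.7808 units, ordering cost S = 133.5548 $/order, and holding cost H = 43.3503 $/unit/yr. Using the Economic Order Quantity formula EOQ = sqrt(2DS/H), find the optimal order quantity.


2*D*S = 2 * 36347.7808 * 133.5548 = 9708841.1904
2*D*S/H = 223962.4914
EOQ = sqrt(223962.4914) = 473.2468

473.2468 units


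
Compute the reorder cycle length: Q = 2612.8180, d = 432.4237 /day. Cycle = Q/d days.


Cycle = 2612.8180 / 432.4237 = 6.0423

6.0423 days


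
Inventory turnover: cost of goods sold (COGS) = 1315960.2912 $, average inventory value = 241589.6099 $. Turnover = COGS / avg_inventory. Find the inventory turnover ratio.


Turnover = 1315960.2912 / 241589.6099 = 5.4471

5.4471


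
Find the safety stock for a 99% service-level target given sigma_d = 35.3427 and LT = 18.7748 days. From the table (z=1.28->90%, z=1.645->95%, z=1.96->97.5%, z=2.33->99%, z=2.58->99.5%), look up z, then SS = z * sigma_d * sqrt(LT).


From the table, SL = 99% corresponds to z = 2.33
sqrt(LT) = sqrt(18.7748) = 4.3330
SS = 2.33 * 35.3427 * 4.3330 = 356.8152

356.8152 units


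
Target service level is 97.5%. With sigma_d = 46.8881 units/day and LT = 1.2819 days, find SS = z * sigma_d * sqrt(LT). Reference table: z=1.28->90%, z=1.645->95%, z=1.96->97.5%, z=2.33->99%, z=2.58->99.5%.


From the table, SL = 97.5% corresponds to z = 1.96
sqrt(LT) = sqrt(1.2819) = 1.1322
SS = 1.96 * 46.8881 * 1.1322 = 104.0509

104.0509 units


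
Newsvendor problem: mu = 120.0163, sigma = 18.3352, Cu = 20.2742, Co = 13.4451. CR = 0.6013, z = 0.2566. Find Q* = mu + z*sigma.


CR = Cu/(Cu+Co) = 20.2742/(20.2742+13.4451) = 0.6013
z = 0.2566
Q* = 120.0163 + 0.2566 * 18.3352 = 124.7211

124.7211 units


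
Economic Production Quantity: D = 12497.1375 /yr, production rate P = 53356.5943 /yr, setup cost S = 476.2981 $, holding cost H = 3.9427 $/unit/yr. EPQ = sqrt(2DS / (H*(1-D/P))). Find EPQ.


1 - D/P = 1 - 0.2342 = 0.7658
H*(1-D/P) = 3.0192
2DS = 11904725.6934
EPQ = sqrt(3942949.1166) = 1985.6861

1985.6861 units


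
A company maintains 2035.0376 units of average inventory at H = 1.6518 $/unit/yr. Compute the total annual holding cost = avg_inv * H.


Cost = 2035.0376 * 1.6518 = 3361.4751

3361.4751 $/yr


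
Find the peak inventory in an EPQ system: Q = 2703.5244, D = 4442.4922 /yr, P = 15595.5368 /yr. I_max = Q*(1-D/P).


D/P = 0.2849
1 - D/P = 0.7151
I_max = 2703.5244 * 0.7151 = 1933.4075

1933.4075 units


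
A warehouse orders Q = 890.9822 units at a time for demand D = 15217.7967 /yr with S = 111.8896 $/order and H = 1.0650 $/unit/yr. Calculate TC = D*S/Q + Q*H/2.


Ordering cost = D*S/Q = 1911.0519
Holding cost = Q*H/2 = 474.4480
TC = 1911.0519 + 474.4480 = 2385.4999

2385.4999 $/yr


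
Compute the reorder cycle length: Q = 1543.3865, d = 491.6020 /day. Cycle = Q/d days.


Cycle = 1543.3865 / 491.6020 = 3.1395

3.1395 days


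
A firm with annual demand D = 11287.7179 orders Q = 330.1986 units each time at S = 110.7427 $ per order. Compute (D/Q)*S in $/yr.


Number of orders = D/Q = 34.1846
Cost = 34.1846 * 110.7427 = 3785.6985

3785.6985 $/yr


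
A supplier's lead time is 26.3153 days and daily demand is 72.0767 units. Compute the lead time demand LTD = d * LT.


LTD = 72.0767 * 26.3153 = 1896.7200

1896.7200 units


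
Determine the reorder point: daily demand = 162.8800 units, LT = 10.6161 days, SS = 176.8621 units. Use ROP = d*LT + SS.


d*LT = 162.8800 * 10.6161 = 1729.1504
ROP = 1729.1504 + 176.8621 = 1906.0125

1906.0125 units


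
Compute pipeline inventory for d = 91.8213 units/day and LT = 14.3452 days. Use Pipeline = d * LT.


Pipeline = 91.8213 * 14.3452 = 1317.1949

1317.1949 units


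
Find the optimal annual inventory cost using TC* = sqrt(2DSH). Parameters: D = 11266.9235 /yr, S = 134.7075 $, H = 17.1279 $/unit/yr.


2*D*S*H = 51991366.9719
TC* = sqrt(51991366.9719) = 7210.5039

7210.5039 $/yr


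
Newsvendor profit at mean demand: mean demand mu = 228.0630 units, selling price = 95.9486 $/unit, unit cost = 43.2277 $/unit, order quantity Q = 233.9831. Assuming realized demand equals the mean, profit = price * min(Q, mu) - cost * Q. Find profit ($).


Sales at mu = min(233.9831, 228.0630) = 228.0630
Revenue = 95.9486 * 228.0630 = 21882.3256
Total cost = 43.2277 * 233.9831 = 10114.5513
Profit = 21882.3256 - 10114.5513 = 11767.7743

11767.7743 $


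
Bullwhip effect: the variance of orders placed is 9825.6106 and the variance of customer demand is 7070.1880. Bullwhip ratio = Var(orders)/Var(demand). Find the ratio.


BW = 9825.6106 / 7070.1880 = 1.3897

1.3897


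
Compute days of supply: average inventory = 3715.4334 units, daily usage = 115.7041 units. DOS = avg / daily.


DOS = 3715.4334 / 115.7041 = 32.1115

32.1115 days


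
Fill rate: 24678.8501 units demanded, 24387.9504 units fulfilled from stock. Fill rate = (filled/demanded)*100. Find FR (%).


FR = 24387.9504 / 24678.8501 * 100 = 98.8213

98.8213%


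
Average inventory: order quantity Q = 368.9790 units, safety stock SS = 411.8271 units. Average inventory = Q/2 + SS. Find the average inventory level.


Q/2 = 184.4895
Avg = 184.4895 + 411.8271 = 596.3166

596.3166 units


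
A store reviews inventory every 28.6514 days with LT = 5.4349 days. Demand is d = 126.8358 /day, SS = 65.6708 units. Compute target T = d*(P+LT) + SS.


P + LT = 34.0863
d*(P+LT) = 126.8358 * 34.0863 = 4323.3631
T = 4323.3631 + 65.6708 = 4389.0339

4389.0339 units


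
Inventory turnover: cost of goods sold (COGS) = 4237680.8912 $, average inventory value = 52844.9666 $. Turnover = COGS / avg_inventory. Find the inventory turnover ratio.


Turnover = 4237680.8912 / 52844.9666 = 80.1908

80.1908


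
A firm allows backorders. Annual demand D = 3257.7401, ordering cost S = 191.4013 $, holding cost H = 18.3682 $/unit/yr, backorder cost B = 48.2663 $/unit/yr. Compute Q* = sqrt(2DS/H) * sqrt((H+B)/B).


sqrt(2DS/H) = 260.5628
sqrt((H+B)/B) = 1.1750
Q* = 260.5628 * 1.1750 = 306.1540

306.1540 units


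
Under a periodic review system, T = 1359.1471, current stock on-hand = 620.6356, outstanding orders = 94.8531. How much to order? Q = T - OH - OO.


Inventory position = OH + OO = 620.6356 + 94.8531 = 715.4887
Q = 1359.1471 - 715.4887 = 643.6584

643.6584 units


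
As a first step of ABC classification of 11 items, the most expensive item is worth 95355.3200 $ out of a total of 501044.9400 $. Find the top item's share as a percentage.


Top item = 95355.3200
Total = 501044.9400
Percentage = 95355.3200 / 501044.9400 * 100 = 19.0313

19.0313%


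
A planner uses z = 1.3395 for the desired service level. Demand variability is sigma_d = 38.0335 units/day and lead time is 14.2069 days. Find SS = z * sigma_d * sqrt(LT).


sqrt(LT) = sqrt(14.2069) = 3.7692
SS = 1.3395 * 38.0335 * 3.7692 = 192.0254

192.0254 units


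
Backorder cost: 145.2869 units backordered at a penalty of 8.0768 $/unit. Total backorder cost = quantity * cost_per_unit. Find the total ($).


Total = 145.2869 * 8.0768 = 1173.4532

1173.4532 $


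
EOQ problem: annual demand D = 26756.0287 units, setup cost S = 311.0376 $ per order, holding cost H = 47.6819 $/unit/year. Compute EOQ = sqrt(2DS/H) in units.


2*D*S = 2 * 26756.0287 * 311.0376 = 16644261.9048
2*D*S/H = 349068.7641
EOQ = sqrt(349068.7641) = 590.8204

590.8204 units


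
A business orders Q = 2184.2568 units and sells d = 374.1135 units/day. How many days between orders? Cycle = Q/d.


Cycle = 2184.2568 / 374.1135 = 5.8385

5.8385 days


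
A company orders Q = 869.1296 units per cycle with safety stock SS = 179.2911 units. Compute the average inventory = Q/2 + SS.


Q/2 = 434.5648
Avg = 434.5648 + 179.2911 = 613.8559

613.8559 units


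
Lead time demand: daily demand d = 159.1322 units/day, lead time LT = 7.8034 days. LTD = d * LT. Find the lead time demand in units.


LTD = 159.1322 * 7.8034 = 1241.7722

1241.7722 units


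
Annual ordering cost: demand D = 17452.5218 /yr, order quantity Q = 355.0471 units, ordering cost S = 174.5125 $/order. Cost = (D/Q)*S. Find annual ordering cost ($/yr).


Number of orders = D/Q = 49.1555
Cost = 49.1555 * 174.5125 = 8578.2512

8578.2512 $/yr


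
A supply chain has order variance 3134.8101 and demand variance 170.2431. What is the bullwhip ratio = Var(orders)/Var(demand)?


BW = 3134.8101 / 170.2431 = 18.4137

18.4137


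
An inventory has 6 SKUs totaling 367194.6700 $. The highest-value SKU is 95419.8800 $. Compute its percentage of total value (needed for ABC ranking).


Top item = 95419.8800
Total = 367194.6700
Percentage = 95419.8800 / 367194.6700 * 100 = 25.9862

25.9862%


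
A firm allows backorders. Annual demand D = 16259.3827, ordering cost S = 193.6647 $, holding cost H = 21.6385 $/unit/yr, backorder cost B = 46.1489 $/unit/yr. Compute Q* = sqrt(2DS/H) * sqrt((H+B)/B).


sqrt(2DS/H) = 539.4841
sqrt((H+B)/B) = 1.2120
Q* = 539.4841 * 1.2120 = 653.8415

653.8415 units


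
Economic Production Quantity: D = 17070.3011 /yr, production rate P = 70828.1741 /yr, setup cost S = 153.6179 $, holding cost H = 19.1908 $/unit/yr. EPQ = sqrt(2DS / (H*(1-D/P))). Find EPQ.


1 - D/P = 1 - 0.2410 = 0.7590
H*(1-D/P) = 14.5656
2DS = 5244607.6147
EPQ = sqrt(360067.4731) = 600.0562

600.0562 units


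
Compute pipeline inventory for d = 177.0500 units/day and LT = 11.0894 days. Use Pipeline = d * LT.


Pipeline = 177.0500 * 11.0894 = 1963.3783

1963.3783 units


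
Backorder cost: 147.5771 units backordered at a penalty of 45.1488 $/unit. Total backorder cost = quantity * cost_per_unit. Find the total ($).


Total = 147.5771 * 45.1488 = 6662.9290

6662.9290 $


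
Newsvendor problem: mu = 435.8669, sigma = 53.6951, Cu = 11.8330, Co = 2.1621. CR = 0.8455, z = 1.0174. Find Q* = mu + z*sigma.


CR = Cu/(Cu+Co) = 11.8330/(11.8330+2.1621) = 0.8455
z = 1.0174
Q* = 435.8669 + 1.0174 * 53.6951 = 490.4963

490.4963 units


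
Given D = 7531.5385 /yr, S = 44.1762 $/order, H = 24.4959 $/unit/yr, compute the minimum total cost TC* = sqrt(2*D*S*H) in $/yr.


2*D*S*H = 16300294.5421
TC* = sqrt(16300294.5421) = 4037.3623

4037.3623 $/yr


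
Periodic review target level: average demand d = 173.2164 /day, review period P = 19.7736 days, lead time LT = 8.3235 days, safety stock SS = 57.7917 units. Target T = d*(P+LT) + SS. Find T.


P + LT = 28.0971
d*(P+LT) = 173.2164 * 28.0971 = 4866.8785
T = 4866.8785 + 57.7917 = 4924.6702

4924.6702 units


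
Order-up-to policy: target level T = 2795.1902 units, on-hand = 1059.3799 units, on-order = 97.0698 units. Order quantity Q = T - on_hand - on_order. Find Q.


Inventory position = OH + OO = 1059.3799 + 97.0698 = 1156.4497
Q = 2795.1902 - 1156.4497 = 1638.7405

1638.7405 units


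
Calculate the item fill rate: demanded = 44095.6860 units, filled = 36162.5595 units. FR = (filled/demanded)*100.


FR = 36162.5595 / 44095.6860 * 100 = 82.0093

82.0093%


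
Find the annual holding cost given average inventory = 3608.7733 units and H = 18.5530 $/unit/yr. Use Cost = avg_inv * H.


Cost = 3608.7733 * 18.5530 = 66953.5710

66953.5710 $/yr


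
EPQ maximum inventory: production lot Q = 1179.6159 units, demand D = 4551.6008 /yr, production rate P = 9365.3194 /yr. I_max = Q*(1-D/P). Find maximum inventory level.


D/P = 0.4860
1 - D/P = 0.5140
I_max = 1179.6159 * 0.5140 = 606.3156

606.3156 units


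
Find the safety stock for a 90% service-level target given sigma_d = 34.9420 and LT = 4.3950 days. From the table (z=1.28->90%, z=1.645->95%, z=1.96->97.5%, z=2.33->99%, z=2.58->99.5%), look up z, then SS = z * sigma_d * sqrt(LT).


From the table, SL = 90% corresponds to z = 1.28
sqrt(LT) = sqrt(4.3950) = 2.0964
SS = 1.28 * 34.9420 * 2.0964 = 93.7642

93.7642 units


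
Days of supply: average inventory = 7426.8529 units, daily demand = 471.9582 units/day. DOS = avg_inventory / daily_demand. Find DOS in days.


DOS = 7426.8529 / 471.9582 = 15.7363

15.7363 days


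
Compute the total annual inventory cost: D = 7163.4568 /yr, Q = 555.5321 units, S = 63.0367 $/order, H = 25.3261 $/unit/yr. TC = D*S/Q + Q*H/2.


Ordering cost = D*S/Q = 812.8435
Holding cost = Q*H/2 = 7034.7308
TC = 812.8435 + 7034.7308 = 7847.5743

7847.5743 $/yr


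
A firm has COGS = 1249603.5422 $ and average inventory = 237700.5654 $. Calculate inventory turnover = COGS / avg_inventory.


Turnover = 1249603.5422 / 237700.5654 = 5.2570

5.2570


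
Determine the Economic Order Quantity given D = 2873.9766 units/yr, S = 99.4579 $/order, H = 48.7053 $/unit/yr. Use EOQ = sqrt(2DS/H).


2*D*S = 2 * 2873.9766 * 99.4579 = 571679.3546
2*D*S/H = 11737.5184
EOQ = sqrt(11737.5184) = 108.3398

108.3398 units


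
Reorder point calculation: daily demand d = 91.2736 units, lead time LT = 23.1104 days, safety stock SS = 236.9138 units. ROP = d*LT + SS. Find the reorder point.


d*LT = 91.2736 * 23.1104 = 2109.3694
ROP = 2109.3694 + 236.9138 = 2346.2832

2346.2832 units


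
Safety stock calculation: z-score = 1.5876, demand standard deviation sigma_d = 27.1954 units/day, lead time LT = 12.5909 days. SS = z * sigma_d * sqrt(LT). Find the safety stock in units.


sqrt(LT) = sqrt(12.5909) = 3.5484
SS = 1.5876 * 27.1954 * 3.5484 = 153.2022

153.2022 units


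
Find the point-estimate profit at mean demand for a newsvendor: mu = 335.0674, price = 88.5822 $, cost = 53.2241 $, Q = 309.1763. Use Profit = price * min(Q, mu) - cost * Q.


Sales at mu = min(309.1763, 335.0674) = 309.1763
Revenue = 88.5822 * 309.1763 = 27387.5168
Total cost = 53.2241 * 309.1763 = 16455.6303
Profit = 27387.5168 - 16455.6303 = 10931.8865

10931.8865 $


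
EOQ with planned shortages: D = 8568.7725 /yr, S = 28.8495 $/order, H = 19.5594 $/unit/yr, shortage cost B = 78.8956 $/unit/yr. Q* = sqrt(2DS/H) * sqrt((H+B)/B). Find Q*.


sqrt(2DS/H) = 158.9885
sqrt((H+B)/B) = 1.1171
Q* = 158.9885 * 1.1171 = 177.6062

177.6062 units


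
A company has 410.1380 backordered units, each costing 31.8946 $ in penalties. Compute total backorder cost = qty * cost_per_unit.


Total = 410.1380 * 31.8946 = 13081.1875

13081.1875 $


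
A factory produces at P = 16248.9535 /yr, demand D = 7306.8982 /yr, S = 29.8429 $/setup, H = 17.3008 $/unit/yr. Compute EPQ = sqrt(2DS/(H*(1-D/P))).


1 - D/P = 1 - 0.4497 = 0.5503
H*(1-D/P) = 9.5209
2DS = 436118.0646
EPQ = sqrt(45806.3761) = 214.0242

214.0242 units


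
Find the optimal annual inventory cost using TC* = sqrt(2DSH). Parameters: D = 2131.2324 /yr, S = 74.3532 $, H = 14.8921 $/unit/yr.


2*D*S*H = 4719721.9463
TC* = sqrt(4719721.9463) = 2172.4921

2172.4921 $/yr


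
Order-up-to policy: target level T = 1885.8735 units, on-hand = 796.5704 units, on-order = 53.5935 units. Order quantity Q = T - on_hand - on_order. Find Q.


Inventory position = OH + OO = 796.5704 + 53.5935 = 850.1639
Q = 1885.8735 - 850.1639 = 1035.7096

1035.7096 units


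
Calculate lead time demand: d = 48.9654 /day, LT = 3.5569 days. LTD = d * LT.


LTD = 48.9654 * 3.5569 = 174.1650

174.1650 units


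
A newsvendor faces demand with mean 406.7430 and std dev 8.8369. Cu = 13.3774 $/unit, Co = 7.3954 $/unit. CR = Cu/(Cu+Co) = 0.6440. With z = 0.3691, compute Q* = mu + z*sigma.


CR = Cu/(Cu+Co) = 13.3774/(13.3774+7.3954) = 0.6440
z = 0.3691
Q* = 406.7430 + 0.3691 * 8.8369 = 410.0047

410.0047 units


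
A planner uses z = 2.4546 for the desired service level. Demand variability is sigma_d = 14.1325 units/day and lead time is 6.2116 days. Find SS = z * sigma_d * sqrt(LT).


sqrt(LT) = sqrt(6.2116) = 2.4923
SS = 2.4546 * 14.1325 * 2.4923 = 86.4573

86.4573 units


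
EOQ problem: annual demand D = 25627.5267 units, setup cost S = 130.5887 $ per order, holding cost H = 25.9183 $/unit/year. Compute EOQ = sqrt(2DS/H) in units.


2*D*S = 2 * 25627.5267 * 130.5887 = 6693330.7919
2*D*S/H = 258247.2921
EOQ = sqrt(258247.2921) = 508.1804

508.1804 units


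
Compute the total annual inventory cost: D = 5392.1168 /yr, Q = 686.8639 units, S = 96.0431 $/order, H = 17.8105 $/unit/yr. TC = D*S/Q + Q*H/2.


Ordering cost = D*S/Q = 753.9712
Holding cost = Q*H/2 = 6116.6947
TC = 753.9712 + 6116.6947 = 6870.6660

6870.6660 $/yr


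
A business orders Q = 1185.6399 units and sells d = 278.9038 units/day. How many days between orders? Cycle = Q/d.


Cycle = 1185.6399 / 278.9038 = 4.2511

4.2511 days


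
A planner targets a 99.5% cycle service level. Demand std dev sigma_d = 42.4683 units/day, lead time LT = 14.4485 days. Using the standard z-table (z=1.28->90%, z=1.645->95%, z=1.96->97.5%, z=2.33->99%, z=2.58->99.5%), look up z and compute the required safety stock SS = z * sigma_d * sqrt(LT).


From the table, SL = 99.5% corresponds to z = 2.58
sqrt(LT) = sqrt(14.4485) = 3.8011
SS = 2.58 * 42.4683 * 3.8011 = 416.4817

416.4817 units


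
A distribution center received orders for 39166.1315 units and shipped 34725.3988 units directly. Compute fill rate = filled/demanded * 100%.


FR = 34725.3988 / 39166.1315 * 100 = 88.6618

88.6618%


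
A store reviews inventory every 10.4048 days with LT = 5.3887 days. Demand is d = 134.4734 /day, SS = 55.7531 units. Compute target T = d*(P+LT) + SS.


P + LT = 15.7935
d*(P+LT) = 134.4734 * 15.7935 = 2123.8056
T = 2123.8056 + 55.7531 = 2179.5587

2179.5587 units


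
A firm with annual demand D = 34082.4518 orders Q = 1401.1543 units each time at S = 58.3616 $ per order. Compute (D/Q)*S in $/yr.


Number of orders = D/Q = 24.3246
Cost = 24.3246 * 58.3616 = 1419.6198

1419.6198 $/yr


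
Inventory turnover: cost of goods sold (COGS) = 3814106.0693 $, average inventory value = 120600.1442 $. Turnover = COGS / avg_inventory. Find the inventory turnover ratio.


Turnover = 3814106.0693 / 120600.1442 = 31.6260

31.6260


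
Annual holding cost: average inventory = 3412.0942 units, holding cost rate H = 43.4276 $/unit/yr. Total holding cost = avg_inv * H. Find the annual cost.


Cost = 3412.0942 * 43.4276 = 148179.0621

148179.0621 $/yr


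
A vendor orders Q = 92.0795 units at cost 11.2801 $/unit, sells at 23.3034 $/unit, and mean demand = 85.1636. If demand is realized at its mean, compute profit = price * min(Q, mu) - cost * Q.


Sales at mu = min(92.0795, 85.1636) = 85.1636
Revenue = 23.3034 * 85.1636 = 1984.6014
Total cost = 11.2801 * 92.0795 = 1038.6660
Profit = 1984.6014 - 1038.6660 = 945.9355

945.9355 $


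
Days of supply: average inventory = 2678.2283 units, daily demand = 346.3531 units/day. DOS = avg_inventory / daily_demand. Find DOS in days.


DOS = 2678.2283 / 346.3531 = 7.7327

7.7327 days


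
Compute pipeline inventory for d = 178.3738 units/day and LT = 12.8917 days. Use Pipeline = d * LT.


Pipeline = 178.3738 * 12.8917 = 2299.5415

2299.5415 units


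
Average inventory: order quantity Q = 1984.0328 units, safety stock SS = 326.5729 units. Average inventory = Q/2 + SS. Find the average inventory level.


Q/2 = 992.0164
Avg = 992.0164 + 326.5729 = 1318.5893

1318.5893 units


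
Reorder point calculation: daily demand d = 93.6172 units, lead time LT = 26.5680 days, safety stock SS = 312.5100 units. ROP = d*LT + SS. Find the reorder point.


d*LT = 93.6172 * 26.5680 = 2487.2218
ROP = 2487.2218 + 312.5100 = 2799.7318

2799.7318 units


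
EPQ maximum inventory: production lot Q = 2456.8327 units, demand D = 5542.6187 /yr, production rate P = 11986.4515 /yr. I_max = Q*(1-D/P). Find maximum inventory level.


D/P = 0.4624
1 - D/P = 0.5376
I_max = 2456.8327 * 0.5376 = 1320.7761

1320.7761 units
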